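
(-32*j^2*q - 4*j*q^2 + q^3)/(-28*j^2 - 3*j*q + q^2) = q*(-8*j + q)/(-7*j + q)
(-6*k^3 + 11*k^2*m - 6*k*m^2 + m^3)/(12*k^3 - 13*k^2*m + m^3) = (-2*k + m)/(4*k + m)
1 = 1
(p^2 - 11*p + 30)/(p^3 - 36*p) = (p - 5)/(p*(p + 6))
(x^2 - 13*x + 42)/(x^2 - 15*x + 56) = (x - 6)/(x - 8)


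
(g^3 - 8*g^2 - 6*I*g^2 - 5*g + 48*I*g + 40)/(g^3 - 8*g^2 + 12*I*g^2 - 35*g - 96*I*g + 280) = (g^2 - 6*I*g - 5)/(g^2 + 12*I*g - 35)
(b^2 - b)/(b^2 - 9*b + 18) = b*(b - 1)/(b^2 - 9*b + 18)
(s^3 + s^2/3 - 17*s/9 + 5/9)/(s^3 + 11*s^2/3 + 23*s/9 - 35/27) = 3*(s - 1)/(3*s + 7)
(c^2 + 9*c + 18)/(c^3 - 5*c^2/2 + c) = 2*(c^2 + 9*c + 18)/(c*(2*c^2 - 5*c + 2))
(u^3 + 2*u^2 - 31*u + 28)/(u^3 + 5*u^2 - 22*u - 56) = (u - 1)/(u + 2)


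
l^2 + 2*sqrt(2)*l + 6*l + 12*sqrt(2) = (l + 6)*(l + 2*sqrt(2))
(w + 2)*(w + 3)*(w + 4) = w^3 + 9*w^2 + 26*w + 24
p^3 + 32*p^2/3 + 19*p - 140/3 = (p - 4/3)*(p + 5)*(p + 7)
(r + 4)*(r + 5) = r^2 + 9*r + 20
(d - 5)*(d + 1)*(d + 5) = d^3 + d^2 - 25*d - 25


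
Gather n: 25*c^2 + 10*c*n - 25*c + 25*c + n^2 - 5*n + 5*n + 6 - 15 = 25*c^2 + 10*c*n + n^2 - 9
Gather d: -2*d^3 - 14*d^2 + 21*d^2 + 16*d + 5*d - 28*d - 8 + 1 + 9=-2*d^3 + 7*d^2 - 7*d + 2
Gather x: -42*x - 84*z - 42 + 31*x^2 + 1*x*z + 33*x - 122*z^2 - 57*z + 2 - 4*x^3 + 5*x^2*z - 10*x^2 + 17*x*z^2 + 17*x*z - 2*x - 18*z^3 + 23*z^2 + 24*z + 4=-4*x^3 + x^2*(5*z + 21) + x*(17*z^2 + 18*z - 11) - 18*z^3 - 99*z^2 - 117*z - 36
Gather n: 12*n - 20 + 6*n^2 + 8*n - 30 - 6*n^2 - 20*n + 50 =0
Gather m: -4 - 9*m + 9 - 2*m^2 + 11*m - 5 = -2*m^2 + 2*m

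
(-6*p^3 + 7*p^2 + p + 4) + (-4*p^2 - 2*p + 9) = -6*p^3 + 3*p^2 - p + 13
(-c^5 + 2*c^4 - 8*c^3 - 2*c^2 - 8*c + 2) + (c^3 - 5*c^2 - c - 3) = -c^5 + 2*c^4 - 7*c^3 - 7*c^2 - 9*c - 1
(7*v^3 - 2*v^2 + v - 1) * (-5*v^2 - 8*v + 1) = -35*v^5 - 46*v^4 + 18*v^3 - 5*v^2 + 9*v - 1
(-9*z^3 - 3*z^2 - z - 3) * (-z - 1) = 9*z^4 + 12*z^3 + 4*z^2 + 4*z + 3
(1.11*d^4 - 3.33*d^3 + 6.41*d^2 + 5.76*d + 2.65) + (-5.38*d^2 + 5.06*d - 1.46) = 1.11*d^4 - 3.33*d^3 + 1.03*d^2 + 10.82*d + 1.19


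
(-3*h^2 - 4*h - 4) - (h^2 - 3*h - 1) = -4*h^2 - h - 3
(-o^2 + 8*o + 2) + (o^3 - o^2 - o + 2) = o^3 - 2*o^2 + 7*o + 4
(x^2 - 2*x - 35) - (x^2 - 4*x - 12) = 2*x - 23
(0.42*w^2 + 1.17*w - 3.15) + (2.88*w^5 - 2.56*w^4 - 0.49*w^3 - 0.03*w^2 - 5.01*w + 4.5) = 2.88*w^5 - 2.56*w^4 - 0.49*w^3 + 0.39*w^2 - 3.84*w + 1.35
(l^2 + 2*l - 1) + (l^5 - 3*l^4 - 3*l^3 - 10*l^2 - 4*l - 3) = l^5 - 3*l^4 - 3*l^3 - 9*l^2 - 2*l - 4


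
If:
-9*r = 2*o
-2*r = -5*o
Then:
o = 0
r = 0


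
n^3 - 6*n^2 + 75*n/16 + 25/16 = (n - 5)*(n - 5/4)*(n + 1/4)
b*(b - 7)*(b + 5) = b^3 - 2*b^2 - 35*b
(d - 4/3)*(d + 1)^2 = d^3 + 2*d^2/3 - 5*d/3 - 4/3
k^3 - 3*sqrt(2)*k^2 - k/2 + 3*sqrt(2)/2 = (k - 3*sqrt(2))*(k - sqrt(2)/2)*(k + sqrt(2)/2)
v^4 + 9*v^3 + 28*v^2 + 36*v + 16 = (v + 1)*(v + 2)^2*(v + 4)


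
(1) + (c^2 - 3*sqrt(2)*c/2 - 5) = c^2 - 3*sqrt(2)*c/2 - 4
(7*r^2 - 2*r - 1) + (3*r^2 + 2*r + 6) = 10*r^2 + 5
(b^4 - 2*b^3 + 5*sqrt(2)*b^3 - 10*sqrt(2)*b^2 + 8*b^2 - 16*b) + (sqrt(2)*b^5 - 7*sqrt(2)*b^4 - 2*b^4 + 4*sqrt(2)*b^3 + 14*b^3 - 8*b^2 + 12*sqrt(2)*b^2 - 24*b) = sqrt(2)*b^5 - 7*sqrt(2)*b^4 - b^4 + 12*b^3 + 9*sqrt(2)*b^3 + 2*sqrt(2)*b^2 - 40*b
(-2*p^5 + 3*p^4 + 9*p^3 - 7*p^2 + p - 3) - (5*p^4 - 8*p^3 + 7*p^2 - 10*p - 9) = -2*p^5 - 2*p^4 + 17*p^3 - 14*p^2 + 11*p + 6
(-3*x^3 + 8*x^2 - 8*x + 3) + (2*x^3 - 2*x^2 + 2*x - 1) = -x^3 + 6*x^2 - 6*x + 2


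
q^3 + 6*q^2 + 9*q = q*(q + 3)^2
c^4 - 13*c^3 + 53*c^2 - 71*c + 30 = (c - 6)*(c - 5)*(c - 1)^2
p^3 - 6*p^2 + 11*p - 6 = (p - 3)*(p - 2)*(p - 1)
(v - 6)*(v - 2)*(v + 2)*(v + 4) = v^4 - 2*v^3 - 28*v^2 + 8*v + 96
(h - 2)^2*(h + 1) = h^3 - 3*h^2 + 4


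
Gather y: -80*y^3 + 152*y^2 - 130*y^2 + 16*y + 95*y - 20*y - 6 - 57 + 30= -80*y^3 + 22*y^2 + 91*y - 33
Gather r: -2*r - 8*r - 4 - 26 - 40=-10*r - 70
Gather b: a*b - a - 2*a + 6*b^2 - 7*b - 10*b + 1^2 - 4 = -3*a + 6*b^2 + b*(a - 17) - 3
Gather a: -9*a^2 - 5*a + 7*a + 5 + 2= -9*a^2 + 2*a + 7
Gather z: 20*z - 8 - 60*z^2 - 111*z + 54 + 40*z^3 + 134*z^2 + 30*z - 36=40*z^3 + 74*z^2 - 61*z + 10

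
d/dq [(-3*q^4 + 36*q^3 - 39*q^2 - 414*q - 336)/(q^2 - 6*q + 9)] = 6*(-q^4 + 12*q^3 - 54*q^2 + 108*q + 319)/(q^3 - 9*q^2 + 27*q - 27)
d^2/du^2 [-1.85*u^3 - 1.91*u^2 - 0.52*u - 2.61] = -11.1*u - 3.82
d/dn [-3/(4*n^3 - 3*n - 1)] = 9*(4*n^2 - 1)/(-4*n^3 + 3*n + 1)^2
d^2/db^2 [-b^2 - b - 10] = -2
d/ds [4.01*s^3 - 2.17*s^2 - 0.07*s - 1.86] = 12.03*s^2 - 4.34*s - 0.07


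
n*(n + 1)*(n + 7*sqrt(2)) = n^3 + n^2 + 7*sqrt(2)*n^2 + 7*sqrt(2)*n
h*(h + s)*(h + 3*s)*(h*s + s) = h^4*s + 4*h^3*s^2 + h^3*s + 3*h^2*s^3 + 4*h^2*s^2 + 3*h*s^3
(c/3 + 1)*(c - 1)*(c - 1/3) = c^3/3 + 5*c^2/9 - 11*c/9 + 1/3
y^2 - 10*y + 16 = (y - 8)*(y - 2)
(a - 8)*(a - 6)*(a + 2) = a^3 - 12*a^2 + 20*a + 96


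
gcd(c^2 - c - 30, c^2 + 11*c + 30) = c + 5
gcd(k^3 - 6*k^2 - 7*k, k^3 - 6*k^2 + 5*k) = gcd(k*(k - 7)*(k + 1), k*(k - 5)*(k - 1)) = k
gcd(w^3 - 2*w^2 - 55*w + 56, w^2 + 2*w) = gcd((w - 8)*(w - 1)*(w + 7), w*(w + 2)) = 1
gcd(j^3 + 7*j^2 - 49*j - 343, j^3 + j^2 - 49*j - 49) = j^2 - 49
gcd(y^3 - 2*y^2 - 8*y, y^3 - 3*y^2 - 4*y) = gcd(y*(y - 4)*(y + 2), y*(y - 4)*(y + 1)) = y^2 - 4*y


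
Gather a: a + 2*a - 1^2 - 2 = 3*a - 3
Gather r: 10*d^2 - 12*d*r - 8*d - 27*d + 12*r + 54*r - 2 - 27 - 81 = 10*d^2 - 35*d + r*(66 - 12*d) - 110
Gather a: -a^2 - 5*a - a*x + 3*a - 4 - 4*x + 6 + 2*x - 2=-a^2 + a*(-x - 2) - 2*x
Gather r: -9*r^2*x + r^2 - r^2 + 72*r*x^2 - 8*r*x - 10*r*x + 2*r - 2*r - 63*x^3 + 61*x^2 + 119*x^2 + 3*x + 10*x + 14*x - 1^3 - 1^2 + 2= -9*r^2*x + r*(72*x^2 - 18*x) - 63*x^3 + 180*x^2 + 27*x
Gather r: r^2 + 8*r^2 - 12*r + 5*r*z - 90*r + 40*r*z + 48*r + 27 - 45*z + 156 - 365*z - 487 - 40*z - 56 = 9*r^2 + r*(45*z - 54) - 450*z - 360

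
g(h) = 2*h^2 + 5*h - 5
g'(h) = 4*h + 5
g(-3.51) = 2.09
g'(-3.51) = -9.04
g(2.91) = 26.49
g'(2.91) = 16.64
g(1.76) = 10.00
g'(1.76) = 12.04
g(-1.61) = -7.87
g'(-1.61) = -1.44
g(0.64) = -0.98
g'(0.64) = 7.56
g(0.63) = -1.06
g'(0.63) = 7.52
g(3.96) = 46.16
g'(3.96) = 20.84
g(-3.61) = 3.01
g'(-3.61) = -9.44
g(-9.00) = 112.00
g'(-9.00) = -31.00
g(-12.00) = 223.00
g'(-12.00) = -43.00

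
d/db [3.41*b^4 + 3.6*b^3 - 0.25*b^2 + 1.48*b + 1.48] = 13.64*b^3 + 10.8*b^2 - 0.5*b + 1.48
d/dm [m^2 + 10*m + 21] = 2*m + 10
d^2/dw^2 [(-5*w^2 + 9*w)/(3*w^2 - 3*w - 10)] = 4*(18*w^3 - 225*w^2 + 405*w - 385)/(27*w^6 - 81*w^5 - 189*w^4 + 513*w^3 + 630*w^2 - 900*w - 1000)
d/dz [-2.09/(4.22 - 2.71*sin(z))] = -5.6639*cos(z)/(2.71*sin(z) - 4.22)^2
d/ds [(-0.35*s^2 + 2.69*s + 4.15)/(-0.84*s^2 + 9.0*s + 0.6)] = (-0.8904*s^2 + 6.552*s - 35.736)/(0.7056*s^4 - 15.12*s^3 + 79.992*s^2 + 10.8*s + 0.36)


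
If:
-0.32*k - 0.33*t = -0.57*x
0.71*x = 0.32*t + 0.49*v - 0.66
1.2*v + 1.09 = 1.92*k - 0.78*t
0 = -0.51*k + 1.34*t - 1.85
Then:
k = 7.28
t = 4.15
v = 8.04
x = 6.49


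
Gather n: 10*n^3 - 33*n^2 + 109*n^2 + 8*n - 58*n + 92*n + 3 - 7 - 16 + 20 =10*n^3 + 76*n^2 + 42*n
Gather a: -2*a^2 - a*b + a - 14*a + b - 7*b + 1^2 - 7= -2*a^2 + a*(-b - 13) - 6*b - 6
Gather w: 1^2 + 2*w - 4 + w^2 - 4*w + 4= w^2 - 2*w + 1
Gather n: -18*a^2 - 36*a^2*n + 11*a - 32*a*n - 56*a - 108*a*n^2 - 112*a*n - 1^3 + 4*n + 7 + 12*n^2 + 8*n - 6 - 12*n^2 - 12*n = -18*a^2 - 108*a*n^2 - 45*a + n*(-36*a^2 - 144*a)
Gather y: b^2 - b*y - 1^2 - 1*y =b^2 + y*(-b - 1) - 1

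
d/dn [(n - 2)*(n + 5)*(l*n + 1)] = 3*l*n^2 + 6*l*n - 10*l + 2*n + 3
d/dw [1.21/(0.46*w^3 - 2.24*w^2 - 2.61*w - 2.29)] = (-1.6698*w^2 + 5.4208*w + 3.1581)/(-0.46*w^3 + 2.24*w^2 + 2.61*w + 2.29)^2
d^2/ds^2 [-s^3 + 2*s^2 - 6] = 4 - 6*s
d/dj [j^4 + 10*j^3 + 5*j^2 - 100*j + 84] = 4*j^3 + 30*j^2 + 10*j - 100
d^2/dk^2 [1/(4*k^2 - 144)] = 3*(k^2 + 12)/(2*(k^2 - 36)^3)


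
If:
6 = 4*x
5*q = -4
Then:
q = -4/5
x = 3/2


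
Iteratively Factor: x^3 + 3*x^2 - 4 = (x + 2)*(x^2 + x - 2) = (x - 1)*(x + 2)*(x + 2)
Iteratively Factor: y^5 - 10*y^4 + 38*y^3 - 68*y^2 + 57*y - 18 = (y - 3)*(y^4 - 7*y^3 + 17*y^2 - 17*y + 6) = (y - 3)^2*(y^3 - 4*y^2 + 5*y - 2) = (y - 3)^2*(y - 1)*(y^2 - 3*y + 2) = (y - 3)^2*(y - 2)*(y - 1)*(y - 1)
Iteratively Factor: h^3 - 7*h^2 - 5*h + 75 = (h + 3)*(h^2 - 10*h + 25) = (h - 5)*(h + 3)*(h - 5)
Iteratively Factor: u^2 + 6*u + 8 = (u + 2)*(u + 4)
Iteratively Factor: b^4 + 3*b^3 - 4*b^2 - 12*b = (b + 2)*(b^3 + b^2 - 6*b) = (b + 2)*(b + 3)*(b^2 - 2*b) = b*(b + 2)*(b + 3)*(b - 2)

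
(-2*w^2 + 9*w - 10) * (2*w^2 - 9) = -4*w^4 + 18*w^3 - 2*w^2 - 81*w + 90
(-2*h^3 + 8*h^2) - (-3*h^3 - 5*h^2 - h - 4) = h^3 + 13*h^2 + h + 4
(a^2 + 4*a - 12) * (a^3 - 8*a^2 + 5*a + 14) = a^5 - 4*a^4 - 39*a^3 + 130*a^2 - 4*a - 168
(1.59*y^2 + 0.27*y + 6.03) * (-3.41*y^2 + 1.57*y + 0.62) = -5.4219*y^4 + 1.5756*y^3 - 19.1526*y^2 + 9.6345*y + 3.7386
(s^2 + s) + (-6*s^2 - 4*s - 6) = -5*s^2 - 3*s - 6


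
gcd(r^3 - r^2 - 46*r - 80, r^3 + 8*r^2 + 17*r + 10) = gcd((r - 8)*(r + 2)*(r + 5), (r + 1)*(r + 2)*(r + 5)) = r^2 + 7*r + 10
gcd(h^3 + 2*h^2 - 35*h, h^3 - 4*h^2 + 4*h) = h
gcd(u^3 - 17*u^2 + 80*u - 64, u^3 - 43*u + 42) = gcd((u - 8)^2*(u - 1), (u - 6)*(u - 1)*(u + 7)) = u - 1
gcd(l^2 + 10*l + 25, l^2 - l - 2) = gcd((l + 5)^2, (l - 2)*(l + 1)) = 1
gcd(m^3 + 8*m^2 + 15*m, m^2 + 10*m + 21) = m + 3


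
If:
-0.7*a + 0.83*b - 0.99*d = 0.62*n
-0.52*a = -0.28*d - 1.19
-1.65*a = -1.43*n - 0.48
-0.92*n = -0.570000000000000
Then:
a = 0.83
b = -2.07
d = -2.71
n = 0.62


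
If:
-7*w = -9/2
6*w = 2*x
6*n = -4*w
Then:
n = -3/7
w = 9/14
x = 27/14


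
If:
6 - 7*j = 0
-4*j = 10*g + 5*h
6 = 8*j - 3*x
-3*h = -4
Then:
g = -106/105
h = 4/3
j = 6/7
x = 2/7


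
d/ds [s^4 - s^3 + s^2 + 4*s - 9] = 4*s^3 - 3*s^2 + 2*s + 4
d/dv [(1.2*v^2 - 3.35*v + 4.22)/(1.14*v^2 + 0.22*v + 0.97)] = (4.083*v^2 - 7.2936*v - 4.1779)/(1.2996*v^4 + 0.5016*v^3 + 2.26*v^2 + 0.4268*v + 0.9409)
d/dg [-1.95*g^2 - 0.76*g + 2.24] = -3.9*g - 0.76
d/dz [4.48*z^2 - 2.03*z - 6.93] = 8.96*z - 2.03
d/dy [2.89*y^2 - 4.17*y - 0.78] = 5.78*y - 4.17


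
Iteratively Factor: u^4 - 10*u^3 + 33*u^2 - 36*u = (u - 3)*(u^3 - 7*u^2 + 12*u) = (u - 3)^2*(u^2 - 4*u) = u*(u - 3)^2*(u - 4)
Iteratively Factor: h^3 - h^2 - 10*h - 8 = (h - 4)*(h^2 + 3*h + 2) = (h - 4)*(h + 1)*(h + 2)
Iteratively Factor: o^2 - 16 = (o + 4)*(o - 4)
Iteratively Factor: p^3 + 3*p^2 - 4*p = (p + 4)*(p^2 - p) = (p - 1)*(p + 4)*(p)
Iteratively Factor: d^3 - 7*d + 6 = (d + 3)*(d^2 - 3*d + 2) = (d - 1)*(d + 3)*(d - 2)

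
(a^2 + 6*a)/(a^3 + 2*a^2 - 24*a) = 1/(a - 4)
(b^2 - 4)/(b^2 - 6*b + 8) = (b + 2)/(b - 4)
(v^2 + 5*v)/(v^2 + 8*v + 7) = v*(v + 5)/(v^2 + 8*v + 7)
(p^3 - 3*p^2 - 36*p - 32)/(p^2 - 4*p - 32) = p + 1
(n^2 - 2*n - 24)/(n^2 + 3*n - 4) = (n - 6)/(n - 1)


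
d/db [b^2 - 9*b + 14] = 2*b - 9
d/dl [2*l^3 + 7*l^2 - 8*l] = 6*l^2 + 14*l - 8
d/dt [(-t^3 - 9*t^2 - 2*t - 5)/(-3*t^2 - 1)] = (3*t^4 - 3*t^2 - 12*t + 2)/(9*t^4 + 6*t^2 + 1)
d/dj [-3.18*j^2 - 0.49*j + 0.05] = -6.36*j - 0.49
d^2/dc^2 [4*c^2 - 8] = 8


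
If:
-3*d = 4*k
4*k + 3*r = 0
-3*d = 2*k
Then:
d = 0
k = 0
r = 0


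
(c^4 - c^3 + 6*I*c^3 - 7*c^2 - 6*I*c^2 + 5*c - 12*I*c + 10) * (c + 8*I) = c^5 - c^4 + 14*I*c^4 - 55*c^3 - 14*I*c^3 + 53*c^2 - 68*I*c^2 + 106*c + 40*I*c + 80*I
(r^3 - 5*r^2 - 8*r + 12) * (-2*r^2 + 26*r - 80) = -2*r^5 + 36*r^4 - 194*r^3 + 168*r^2 + 952*r - 960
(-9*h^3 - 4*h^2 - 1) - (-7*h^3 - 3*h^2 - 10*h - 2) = -2*h^3 - h^2 + 10*h + 1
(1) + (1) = 2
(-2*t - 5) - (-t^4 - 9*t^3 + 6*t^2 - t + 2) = t^4 + 9*t^3 - 6*t^2 - t - 7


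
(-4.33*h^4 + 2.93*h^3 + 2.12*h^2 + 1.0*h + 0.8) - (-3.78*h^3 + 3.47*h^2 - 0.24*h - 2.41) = -4.33*h^4 + 6.71*h^3 - 1.35*h^2 + 1.24*h + 3.21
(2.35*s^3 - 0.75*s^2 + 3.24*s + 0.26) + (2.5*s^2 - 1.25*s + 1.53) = 2.35*s^3 + 1.75*s^2 + 1.99*s + 1.79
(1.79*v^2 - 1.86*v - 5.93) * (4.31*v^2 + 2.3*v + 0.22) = 7.7149*v^4 - 3.8996*v^3 - 29.4425*v^2 - 14.0482*v - 1.3046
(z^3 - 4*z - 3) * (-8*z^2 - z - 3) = -8*z^5 - z^4 + 29*z^3 + 28*z^2 + 15*z + 9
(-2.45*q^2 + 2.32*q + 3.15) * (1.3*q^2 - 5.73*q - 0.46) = -3.185*q^4 + 17.0545*q^3 - 8.0716*q^2 - 19.1167*q - 1.449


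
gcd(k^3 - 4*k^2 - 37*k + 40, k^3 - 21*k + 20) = k^2 + 4*k - 5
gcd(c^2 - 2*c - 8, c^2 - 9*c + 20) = c - 4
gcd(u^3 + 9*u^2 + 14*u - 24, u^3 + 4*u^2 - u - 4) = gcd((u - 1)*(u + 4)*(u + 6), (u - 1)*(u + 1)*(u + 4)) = u^2 + 3*u - 4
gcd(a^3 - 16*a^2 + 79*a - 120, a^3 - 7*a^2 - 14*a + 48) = a - 8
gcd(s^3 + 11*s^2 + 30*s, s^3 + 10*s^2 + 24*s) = s^2 + 6*s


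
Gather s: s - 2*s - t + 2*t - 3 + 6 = -s + t + 3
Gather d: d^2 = d^2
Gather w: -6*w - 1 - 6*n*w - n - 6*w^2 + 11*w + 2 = -n - 6*w^2 + w*(5 - 6*n) + 1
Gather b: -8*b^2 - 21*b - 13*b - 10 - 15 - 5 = -8*b^2 - 34*b - 30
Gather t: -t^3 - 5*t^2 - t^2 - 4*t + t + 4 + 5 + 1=-t^3 - 6*t^2 - 3*t + 10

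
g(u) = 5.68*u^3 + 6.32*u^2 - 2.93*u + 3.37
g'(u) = 17.04*u^2 + 12.64*u - 2.93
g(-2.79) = -62.62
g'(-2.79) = 94.45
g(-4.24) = -303.55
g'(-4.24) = 249.81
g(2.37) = 107.54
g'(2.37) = 122.74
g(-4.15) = -281.59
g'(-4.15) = 238.09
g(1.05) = 13.84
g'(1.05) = 29.13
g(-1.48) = 3.14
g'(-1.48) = 15.69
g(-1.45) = 3.59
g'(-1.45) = 14.57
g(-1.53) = 2.30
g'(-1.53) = 17.62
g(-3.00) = -84.32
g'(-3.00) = 112.51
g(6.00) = 1440.19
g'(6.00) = 686.35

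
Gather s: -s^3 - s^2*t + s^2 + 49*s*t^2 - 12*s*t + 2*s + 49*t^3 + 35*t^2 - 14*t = -s^3 + s^2*(1 - t) + s*(49*t^2 - 12*t + 2) + 49*t^3 + 35*t^2 - 14*t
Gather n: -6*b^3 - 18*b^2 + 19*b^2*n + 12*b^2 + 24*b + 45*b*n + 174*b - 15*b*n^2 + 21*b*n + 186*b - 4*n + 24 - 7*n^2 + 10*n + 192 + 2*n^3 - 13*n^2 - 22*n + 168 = -6*b^3 - 6*b^2 + 384*b + 2*n^3 + n^2*(-15*b - 20) + n*(19*b^2 + 66*b - 16) + 384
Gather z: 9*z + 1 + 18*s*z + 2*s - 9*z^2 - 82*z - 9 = 2*s - 9*z^2 + z*(18*s - 73) - 8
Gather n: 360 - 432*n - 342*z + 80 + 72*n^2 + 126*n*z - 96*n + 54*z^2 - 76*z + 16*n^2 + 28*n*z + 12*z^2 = 88*n^2 + n*(154*z - 528) + 66*z^2 - 418*z + 440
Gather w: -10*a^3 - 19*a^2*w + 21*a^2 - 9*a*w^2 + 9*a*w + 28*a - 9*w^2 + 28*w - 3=-10*a^3 + 21*a^2 + 28*a + w^2*(-9*a - 9) + w*(-19*a^2 + 9*a + 28) - 3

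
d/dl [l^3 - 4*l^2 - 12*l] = 3*l^2 - 8*l - 12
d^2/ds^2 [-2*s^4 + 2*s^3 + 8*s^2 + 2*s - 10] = -24*s^2 + 12*s + 16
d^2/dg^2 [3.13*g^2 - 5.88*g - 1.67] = 6.26000000000000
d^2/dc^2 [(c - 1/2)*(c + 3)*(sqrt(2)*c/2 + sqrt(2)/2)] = sqrt(2)*(6*c + 7)/2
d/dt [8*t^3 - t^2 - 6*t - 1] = 24*t^2 - 2*t - 6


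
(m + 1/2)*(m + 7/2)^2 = m^3 + 15*m^2/2 + 63*m/4 + 49/8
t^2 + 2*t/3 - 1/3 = (t - 1/3)*(t + 1)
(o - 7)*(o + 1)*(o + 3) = o^3 - 3*o^2 - 25*o - 21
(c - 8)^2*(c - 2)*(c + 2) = c^4 - 16*c^3 + 60*c^2 + 64*c - 256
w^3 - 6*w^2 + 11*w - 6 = (w - 3)*(w - 2)*(w - 1)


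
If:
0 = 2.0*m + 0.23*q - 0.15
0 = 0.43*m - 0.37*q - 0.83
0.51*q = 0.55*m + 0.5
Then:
No Solution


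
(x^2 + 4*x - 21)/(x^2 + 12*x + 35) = (x - 3)/(x + 5)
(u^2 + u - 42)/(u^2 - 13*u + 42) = (u + 7)/(u - 7)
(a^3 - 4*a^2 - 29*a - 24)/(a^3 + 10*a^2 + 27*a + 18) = (a - 8)/(a + 6)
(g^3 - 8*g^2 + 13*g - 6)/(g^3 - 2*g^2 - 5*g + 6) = (g^2 - 7*g + 6)/(g^2 - g - 6)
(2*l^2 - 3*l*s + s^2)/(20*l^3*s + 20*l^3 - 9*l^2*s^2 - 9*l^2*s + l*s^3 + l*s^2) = (2*l^2 - 3*l*s + s^2)/(l*(20*l^2*s + 20*l^2 - 9*l*s^2 - 9*l*s + s^3 + s^2))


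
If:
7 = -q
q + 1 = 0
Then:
No Solution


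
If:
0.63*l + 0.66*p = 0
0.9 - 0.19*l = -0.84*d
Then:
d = -0.236961451247166*p - 1.07142857142857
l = -1.04761904761905*p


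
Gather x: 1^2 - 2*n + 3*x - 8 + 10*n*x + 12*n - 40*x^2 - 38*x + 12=10*n - 40*x^2 + x*(10*n - 35) + 5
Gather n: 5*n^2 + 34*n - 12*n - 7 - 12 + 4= 5*n^2 + 22*n - 15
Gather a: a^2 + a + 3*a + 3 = a^2 + 4*a + 3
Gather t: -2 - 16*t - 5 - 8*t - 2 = -24*t - 9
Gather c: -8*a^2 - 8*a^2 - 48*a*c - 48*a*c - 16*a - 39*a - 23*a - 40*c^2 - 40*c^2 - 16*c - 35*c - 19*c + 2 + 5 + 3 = -16*a^2 - 78*a - 80*c^2 + c*(-96*a - 70) + 10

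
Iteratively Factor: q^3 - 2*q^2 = (q)*(q^2 - 2*q) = q*(q - 2)*(q)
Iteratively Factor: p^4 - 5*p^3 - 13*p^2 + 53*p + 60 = (p - 5)*(p^3 - 13*p - 12) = (p - 5)*(p - 4)*(p^2 + 4*p + 3) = (p - 5)*(p - 4)*(p + 1)*(p + 3)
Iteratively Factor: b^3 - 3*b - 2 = (b + 1)*(b^2 - b - 2) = (b + 1)^2*(b - 2)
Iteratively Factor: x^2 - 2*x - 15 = (x + 3)*(x - 5)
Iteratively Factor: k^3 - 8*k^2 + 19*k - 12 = (k - 3)*(k^2 - 5*k + 4) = (k - 3)*(k - 1)*(k - 4)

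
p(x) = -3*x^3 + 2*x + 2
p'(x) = 2 - 9*x^2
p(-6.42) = 782.99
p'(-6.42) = -368.95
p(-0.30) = 1.48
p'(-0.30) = 1.19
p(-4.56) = 277.34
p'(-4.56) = -185.14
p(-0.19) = 1.64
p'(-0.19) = 1.68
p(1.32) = -2.26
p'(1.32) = -13.68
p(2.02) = -18.69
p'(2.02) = -34.72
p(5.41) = -462.20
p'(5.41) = -261.41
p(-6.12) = 677.42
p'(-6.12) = -335.09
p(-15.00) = 10097.00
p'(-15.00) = -2023.00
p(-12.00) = 5162.00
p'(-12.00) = -1294.00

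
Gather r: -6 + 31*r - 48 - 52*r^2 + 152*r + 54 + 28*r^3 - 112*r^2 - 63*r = 28*r^3 - 164*r^2 + 120*r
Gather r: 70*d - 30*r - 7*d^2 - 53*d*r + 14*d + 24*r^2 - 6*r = -7*d^2 + 84*d + 24*r^2 + r*(-53*d - 36)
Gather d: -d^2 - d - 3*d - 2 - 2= -d^2 - 4*d - 4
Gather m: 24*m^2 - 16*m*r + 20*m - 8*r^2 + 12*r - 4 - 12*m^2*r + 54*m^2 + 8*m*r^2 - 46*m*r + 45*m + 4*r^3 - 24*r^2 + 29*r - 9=m^2*(78 - 12*r) + m*(8*r^2 - 62*r + 65) + 4*r^3 - 32*r^2 + 41*r - 13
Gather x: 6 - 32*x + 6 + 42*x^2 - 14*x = 42*x^2 - 46*x + 12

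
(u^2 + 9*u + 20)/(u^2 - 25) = (u + 4)/(u - 5)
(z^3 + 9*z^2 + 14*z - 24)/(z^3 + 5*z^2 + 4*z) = (z^2 + 5*z - 6)/(z*(z + 1))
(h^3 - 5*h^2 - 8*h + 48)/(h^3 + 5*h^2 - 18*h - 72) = (h - 4)/(h + 6)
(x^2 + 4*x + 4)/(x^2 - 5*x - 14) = (x + 2)/(x - 7)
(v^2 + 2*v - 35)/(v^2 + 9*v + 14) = (v - 5)/(v + 2)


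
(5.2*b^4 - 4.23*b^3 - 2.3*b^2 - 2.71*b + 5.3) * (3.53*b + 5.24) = 18.356*b^5 + 12.3161*b^4 - 30.2842*b^3 - 21.6183*b^2 + 4.5086*b + 27.772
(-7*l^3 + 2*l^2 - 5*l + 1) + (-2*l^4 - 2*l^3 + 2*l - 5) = -2*l^4 - 9*l^3 + 2*l^2 - 3*l - 4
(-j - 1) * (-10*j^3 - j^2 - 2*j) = 10*j^4 + 11*j^3 + 3*j^2 + 2*j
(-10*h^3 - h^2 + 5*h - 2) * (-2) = 20*h^3 + 2*h^2 - 10*h + 4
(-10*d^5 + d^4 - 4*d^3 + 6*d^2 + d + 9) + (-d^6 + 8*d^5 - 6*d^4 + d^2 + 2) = -d^6 - 2*d^5 - 5*d^4 - 4*d^3 + 7*d^2 + d + 11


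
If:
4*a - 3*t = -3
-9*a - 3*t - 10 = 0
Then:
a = -1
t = -1/3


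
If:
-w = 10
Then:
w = -10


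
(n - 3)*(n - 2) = n^2 - 5*n + 6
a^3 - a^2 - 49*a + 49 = (a - 7)*(a - 1)*(a + 7)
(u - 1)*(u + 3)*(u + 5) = u^3 + 7*u^2 + 7*u - 15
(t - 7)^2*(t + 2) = t^3 - 12*t^2 + 21*t + 98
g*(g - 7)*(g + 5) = g^3 - 2*g^2 - 35*g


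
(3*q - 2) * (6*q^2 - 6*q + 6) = 18*q^3 - 30*q^2 + 30*q - 12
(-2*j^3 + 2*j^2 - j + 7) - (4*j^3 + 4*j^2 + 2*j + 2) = -6*j^3 - 2*j^2 - 3*j + 5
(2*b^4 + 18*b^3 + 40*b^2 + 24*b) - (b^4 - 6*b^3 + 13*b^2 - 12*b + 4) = b^4 + 24*b^3 + 27*b^2 + 36*b - 4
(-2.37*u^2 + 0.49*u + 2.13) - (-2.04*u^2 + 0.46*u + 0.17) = -0.33*u^2 + 0.03*u + 1.96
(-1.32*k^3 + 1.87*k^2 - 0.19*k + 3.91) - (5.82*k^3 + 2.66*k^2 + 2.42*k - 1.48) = -7.14*k^3 - 0.79*k^2 - 2.61*k + 5.39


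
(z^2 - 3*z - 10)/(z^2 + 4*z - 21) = (z^2 - 3*z - 10)/(z^2 + 4*z - 21)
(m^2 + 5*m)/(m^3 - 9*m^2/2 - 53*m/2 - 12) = 2*m*(m + 5)/(2*m^3 - 9*m^2 - 53*m - 24)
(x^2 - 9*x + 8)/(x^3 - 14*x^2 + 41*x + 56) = (x - 1)/(x^2 - 6*x - 7)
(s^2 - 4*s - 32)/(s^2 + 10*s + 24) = (s - 8)/(s + 6)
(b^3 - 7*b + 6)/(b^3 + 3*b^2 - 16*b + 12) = (b + 3)/(b + 6)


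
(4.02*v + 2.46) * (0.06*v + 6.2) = 0.2412*v^2 + 25.0716*v + 15.252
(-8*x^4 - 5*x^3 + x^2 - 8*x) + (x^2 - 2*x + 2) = -8*x^4 - 5*x^3 + 2*x^2 - 10*x + 2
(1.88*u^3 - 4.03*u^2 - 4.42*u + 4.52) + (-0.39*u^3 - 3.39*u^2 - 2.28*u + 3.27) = 1.49*u^3 - 7.42*u^2 - 6.7*u + 7.79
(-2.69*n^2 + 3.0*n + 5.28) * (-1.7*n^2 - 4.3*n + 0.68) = 4.573*n^4 + 6.467*n^3 - 23.7052*n^2 - 20.664*n + 3.5904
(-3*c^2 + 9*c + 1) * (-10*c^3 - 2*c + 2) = 30*c^5 - 90*c^4 - 4*c^3 - 24*c^2 + 16*c + 2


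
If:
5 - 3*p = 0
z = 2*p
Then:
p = 5/3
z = 10/3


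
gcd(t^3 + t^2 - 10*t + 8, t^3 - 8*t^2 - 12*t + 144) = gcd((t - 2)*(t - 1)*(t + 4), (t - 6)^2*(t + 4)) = t + 4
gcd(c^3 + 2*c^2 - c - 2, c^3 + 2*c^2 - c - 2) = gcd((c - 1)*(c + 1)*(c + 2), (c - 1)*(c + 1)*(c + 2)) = c^3 + 2*c^2 - c - 2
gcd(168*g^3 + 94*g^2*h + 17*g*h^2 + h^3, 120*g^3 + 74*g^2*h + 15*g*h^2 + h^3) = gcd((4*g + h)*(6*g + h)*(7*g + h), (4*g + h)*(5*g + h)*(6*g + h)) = 24*g^2 + 10*g*h + h^2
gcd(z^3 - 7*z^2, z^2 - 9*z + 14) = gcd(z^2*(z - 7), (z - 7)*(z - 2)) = z - 7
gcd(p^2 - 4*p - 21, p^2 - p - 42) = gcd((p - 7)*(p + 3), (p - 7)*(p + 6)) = p - 7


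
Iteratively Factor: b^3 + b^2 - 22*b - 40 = (b + 2)*(b^2 - b - 20) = (b - 5)*(b + 2)*(b + 4)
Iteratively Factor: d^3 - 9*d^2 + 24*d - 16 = (d - 1)*(d^2 - 8*d + 16) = (d - 4)*(d - 1)*(d - 4)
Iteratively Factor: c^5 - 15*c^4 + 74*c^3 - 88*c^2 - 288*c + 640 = (c - 4)*(c^4 - 11*c^3 + 30*c^2 + 32*c - 160) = (c - 5)*(c - 4)*(c^3 - 6*c^2 + 32) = (c - 5)*(c - 4)*(c + 2)*(c^2 - 8*c + 16) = (c - 5)*(c - 4)^2*(c + 2)*(c - 4)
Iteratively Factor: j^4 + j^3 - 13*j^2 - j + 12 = (j - 1)*(j^3 + 2*j^2 - 11*j - 12) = (j - 3)*(j - 1)*(j^2 + 5*j + 4) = (j - 3)*(j - 1)*(j + 4)*(j + 1)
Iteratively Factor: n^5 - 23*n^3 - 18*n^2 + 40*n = (n - 1)*(n^4 + n^3 - 22*n^2 - 40*n) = (n - 1)*(n + 4)*(n^3 - 3*n^2 - 10*n) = (n - 5)*(n - 1)*(n + 4)*(n^2 + 2*n) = n*(n - 5)*(n - 1)*(n + 4)*(n + 2)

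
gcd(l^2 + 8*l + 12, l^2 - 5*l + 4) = 1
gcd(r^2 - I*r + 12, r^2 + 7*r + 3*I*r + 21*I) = r + 3*I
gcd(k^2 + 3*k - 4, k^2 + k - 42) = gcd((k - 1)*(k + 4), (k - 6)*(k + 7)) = 1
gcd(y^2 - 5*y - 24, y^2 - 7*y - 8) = y - 8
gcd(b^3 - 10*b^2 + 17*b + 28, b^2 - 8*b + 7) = b - 7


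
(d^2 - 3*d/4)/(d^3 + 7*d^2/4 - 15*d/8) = 2/(2*d + 5)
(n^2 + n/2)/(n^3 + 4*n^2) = (n + 1/2)/(n*(n + 4))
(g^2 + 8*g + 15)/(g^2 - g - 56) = (g^2 + 8*g + 15)/(g^2 - g - 56)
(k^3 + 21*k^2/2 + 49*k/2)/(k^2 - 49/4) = 2*k*(k + 7)/(2*k - 7)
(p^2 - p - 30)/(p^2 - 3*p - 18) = (p + 5)/(p + 3)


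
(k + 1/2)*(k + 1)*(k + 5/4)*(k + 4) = k^4 + 27*k^3/4 + 107*k^2/8 + 81*k/8 + 5/2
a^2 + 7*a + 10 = (a + 2)*(a + 5)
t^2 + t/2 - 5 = (t - 2)*(t + 5/2)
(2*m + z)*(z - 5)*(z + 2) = 2*m*z^2 - 6*m*z - 20*m + z^3 - 3*z^2 - 10*z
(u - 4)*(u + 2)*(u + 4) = u^3 + 2*u^2 - 16*u - 32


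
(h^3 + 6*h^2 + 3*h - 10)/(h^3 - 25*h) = (h^2 + h - 2)/(h*(h - 5))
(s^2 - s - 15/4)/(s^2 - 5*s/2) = (s + 3/2)/s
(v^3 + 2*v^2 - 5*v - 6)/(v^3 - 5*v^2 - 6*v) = (v^2 + v - 6)/(v*(v - 6))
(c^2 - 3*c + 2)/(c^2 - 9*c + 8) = (c - 2)/(c - 8)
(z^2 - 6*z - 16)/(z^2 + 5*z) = (z^2 - 6*z - 16)/(z*(z + 5))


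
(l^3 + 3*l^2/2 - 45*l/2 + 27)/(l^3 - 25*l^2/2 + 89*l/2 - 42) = (l^2 + 3*l - 18)/(l^2 - 11*l + 28)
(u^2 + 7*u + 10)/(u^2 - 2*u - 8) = (u + 5)/(u - 4)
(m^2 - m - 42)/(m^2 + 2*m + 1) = (m^2 - m - 42)/(m^2 + 2*m + 1)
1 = 1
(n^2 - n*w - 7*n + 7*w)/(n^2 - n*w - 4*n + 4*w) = (n - 7)/(n - 4)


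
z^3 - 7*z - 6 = (z - 3)*(z + 1)*(z + 2)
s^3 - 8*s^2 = s^2*(s - 8)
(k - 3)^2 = k^2 - 6*k + 9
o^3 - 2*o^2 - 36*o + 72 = (o - 6)*(o - 2)*(o + 6)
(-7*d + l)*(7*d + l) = -49*d^2 + l^2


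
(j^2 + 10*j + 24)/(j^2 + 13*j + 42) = (j + 4)/(j + 7)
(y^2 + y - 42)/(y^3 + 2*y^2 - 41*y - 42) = 1/(y + 1)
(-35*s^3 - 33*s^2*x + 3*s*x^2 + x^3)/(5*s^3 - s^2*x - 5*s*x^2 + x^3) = (7*s + x)/(-s + x)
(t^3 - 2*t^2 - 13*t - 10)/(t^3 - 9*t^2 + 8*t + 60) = (t + 1)/(t - 6)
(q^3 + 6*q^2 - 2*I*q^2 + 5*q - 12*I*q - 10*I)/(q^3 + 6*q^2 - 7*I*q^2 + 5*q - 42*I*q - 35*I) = (q - 2*I)/(q - 7*I)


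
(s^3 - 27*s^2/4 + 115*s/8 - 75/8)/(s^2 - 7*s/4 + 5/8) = (2*s^2 - 11*s + 15)/(2*s - 1)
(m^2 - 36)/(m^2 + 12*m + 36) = (m - 6)/(m + 6)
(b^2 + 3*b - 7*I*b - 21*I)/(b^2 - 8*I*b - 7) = (b + 3)/(b - I)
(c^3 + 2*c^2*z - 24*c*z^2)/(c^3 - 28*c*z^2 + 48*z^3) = c/(c - 2*z)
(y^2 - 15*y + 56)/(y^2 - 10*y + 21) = (y - 8)/(y - 3)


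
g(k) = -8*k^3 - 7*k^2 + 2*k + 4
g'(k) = -24*k^2 - 14*k + 2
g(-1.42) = 9.95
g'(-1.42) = -26.51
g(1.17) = -16.06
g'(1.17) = -47.23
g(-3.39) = 228.44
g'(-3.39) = -226.35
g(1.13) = -14.22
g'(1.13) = -44.47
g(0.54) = 1.78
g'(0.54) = -12.56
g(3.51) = -421.17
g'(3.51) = -342.82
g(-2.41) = 70.50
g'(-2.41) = -103.65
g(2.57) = -172.89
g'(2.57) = -192.50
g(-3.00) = 151.00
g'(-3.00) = -172.00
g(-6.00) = 1468.00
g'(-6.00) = -778.00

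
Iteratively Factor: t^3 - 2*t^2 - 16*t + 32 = (t - 4)*(t^2 + 2*t - 8) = (t - 4)*(t - 2)*(t + 4)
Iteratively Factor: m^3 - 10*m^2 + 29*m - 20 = (m - 1)*(m^2 - 9*m + 20) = (m - 5)*(m - 1)*(m - 4)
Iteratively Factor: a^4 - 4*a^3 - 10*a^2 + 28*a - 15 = (a - 5)*(a^3 + a^2 - 5*a + 3) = (a - 5)*(a - 1)*(a^2 + 2*a - 3) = (a - 5)*(a - 1)*(a + 3)*(a - 1)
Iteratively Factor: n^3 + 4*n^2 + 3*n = (n)*(n^2 + 4*n + 3) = n*(n + 3)*(n + 1)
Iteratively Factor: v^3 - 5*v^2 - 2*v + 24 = (v + 2)*(v^2 - 7*v + 12) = (v - 3)*(v + 2)*(v - 4)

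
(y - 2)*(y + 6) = y^2 + 4*y - 12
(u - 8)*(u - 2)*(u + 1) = u^3 - 9*u^2 + 6*u + 16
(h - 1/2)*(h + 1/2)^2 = h^3 + h^2/2 - h/4 - 1/8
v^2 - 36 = (v - 6)*(v + 6)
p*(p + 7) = p^2 + 7*p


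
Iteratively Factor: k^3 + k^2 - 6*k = (k + 3)*(k^2 - 2*k) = (k - 2)*(k + 3)*(k)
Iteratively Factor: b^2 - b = (b - 1)*(b)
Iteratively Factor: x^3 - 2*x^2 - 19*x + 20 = (x + 4)*(x^2 - 6*x + 5) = (x - 1)*(x + 4)*(x - 5)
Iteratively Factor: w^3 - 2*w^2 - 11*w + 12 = (w - 4)*(w^2 + 2*w - 3) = (w - 4)*(w - 1)*(w + 3)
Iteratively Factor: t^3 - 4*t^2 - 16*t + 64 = (t + 4)*(t^2 - 8*t + 16) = (t - 4)*(t + 4)*(t - 4)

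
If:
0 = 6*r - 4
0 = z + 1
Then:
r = 2/3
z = -1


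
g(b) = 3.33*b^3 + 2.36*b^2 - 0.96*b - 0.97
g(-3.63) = -125.67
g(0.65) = 0.32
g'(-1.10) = 5.94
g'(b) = 9.99*b^2 + 4.72*b - 0.96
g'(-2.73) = 60.61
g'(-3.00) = 74.79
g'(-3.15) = 83.30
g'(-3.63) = 113.54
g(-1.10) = -1.49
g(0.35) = -0.87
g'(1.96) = 46.67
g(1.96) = 31.29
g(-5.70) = -535.51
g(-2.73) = -48.51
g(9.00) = 2609.12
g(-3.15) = -78.61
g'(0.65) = 6.33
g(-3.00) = -66.76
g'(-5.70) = 296.71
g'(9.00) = 850.71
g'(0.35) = 1.92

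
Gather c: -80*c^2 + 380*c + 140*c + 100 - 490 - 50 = -80*c^2 + 520*c - 440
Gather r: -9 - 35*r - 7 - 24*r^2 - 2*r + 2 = -24*r^2 - 37*r - 14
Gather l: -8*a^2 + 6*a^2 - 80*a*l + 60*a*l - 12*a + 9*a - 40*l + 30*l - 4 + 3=-2*a^2 - 3*a + l*(-20*a - 10) - 1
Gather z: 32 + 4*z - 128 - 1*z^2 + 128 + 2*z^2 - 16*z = z^2 - 12*z + 32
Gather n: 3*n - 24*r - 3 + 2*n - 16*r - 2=5*n - 40*r - 5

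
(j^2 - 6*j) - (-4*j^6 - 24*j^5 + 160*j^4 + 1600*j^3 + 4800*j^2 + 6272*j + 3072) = 4*j^6 + 24*j^5 - 160*j^4 - 1600*j^3 - 4799*j^2 - 6278*j - 3072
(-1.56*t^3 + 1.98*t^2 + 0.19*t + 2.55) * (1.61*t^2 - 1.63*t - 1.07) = -2.5116*t^5 + 5.7306*t^4 - 1.2523*t^3 + 1.6772*t^2 - 4.3598*t - 2.7285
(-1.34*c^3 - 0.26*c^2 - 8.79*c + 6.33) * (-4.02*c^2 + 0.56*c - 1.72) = 5.3868*c^5 + 0.2948*c^4 + 37.495*c^3 - 29.9218*c^2 + 18.6636*c - 10.8876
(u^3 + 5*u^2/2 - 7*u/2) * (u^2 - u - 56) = u^5 + 3*u^4/2 - 62*u^3 - 273*u^2/2 + 196*u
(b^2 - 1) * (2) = 2*b^2 - 2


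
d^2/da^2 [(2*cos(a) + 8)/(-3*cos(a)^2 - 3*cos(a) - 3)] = 4*(9*(1 - cos(2*a))^2*cos(a) + 15*(1 - cos(2*a))^2 - 74*cos(a) - 14*cos(2*a) + 12*cos(3*a) - 2*cos(5*a) - 66)/(3*(2*cos(a) + cos(2*a) + 3)^3)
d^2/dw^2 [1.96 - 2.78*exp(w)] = -2.78*exp(w)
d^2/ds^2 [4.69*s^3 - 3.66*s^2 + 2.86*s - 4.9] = 28.14*s - 7.32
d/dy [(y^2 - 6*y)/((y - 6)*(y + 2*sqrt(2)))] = 2*sqrt(2)/(y^2 + 4*sqrt(2)*y + 8)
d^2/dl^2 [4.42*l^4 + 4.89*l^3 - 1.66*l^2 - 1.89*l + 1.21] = 53.04*l^2 + 29.34*l - 3.32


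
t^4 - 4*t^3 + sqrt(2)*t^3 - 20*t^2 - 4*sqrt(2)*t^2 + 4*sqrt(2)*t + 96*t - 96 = (t - 2)^2*(t - 3*sqrt(2))*(t + 4*sqrt(2))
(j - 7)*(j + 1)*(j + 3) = j^3 - 3*j^2 - 25*j - 21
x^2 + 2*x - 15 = (x - 3)*(x + 5)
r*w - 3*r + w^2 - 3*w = (r + w)*(w - 3)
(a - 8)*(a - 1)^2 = a^3 - 10*a^2 + 17*a - 8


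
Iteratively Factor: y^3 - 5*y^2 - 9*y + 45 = (y + 3)*(y^2 - 8*y + 15) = (y - 5)*(y + 3)*(y - 3)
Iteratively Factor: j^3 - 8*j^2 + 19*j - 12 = (j - 3)*(j^2 - 5*j + 4) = (j - 4)*(j - 3)*(j - 1)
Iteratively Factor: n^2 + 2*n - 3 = (n - 1)*(n + 3)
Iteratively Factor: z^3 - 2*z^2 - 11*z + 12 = (z - 1)*(z^2 - z - 12) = (z - 1)*(z + 3)*(z - 4)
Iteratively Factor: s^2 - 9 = (s + 3)*(s - 3)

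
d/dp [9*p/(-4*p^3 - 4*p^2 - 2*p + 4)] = 9*(2*p^3 + p^2 + 1)/(4*p^6 + 8*p^5 + 8*p^4 - 4*p^3 - 7*p^2 - 4*p + 4)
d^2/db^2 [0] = 0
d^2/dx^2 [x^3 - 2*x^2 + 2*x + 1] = 6*x - 4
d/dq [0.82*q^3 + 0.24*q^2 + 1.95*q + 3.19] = 2.46*q^2 + 0.48*q + 1.95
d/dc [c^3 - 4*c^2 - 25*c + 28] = 3*c^2 - 8*c - 25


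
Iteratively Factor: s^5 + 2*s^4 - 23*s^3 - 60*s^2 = (s)*(s^4 + 2*s^3 - 23*s^2 - 60*s) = s*(s - 5)*(s^3 + 7*s^2 + 12*s) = s^2*(s - 5)*(s^2 + 7*s + 12) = s^2*(s - 5)*(s + 4)*(s + 3)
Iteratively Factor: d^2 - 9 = (d + 3)*(d - 3)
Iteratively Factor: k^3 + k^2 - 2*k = (k + 2)*(k^2 - k) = (k - 1)*(k + 2)*(k)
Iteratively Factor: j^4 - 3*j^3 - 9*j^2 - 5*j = (j - 5)*(j^3 + 2*j^2 + j) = j*(j - 5)*(j^2 + 2*j + 1) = j*(j - 5)*(j + 1)*(j + 1)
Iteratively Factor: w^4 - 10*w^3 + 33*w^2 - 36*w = (w)*(w^3 - 10*w^2 + 33*w - 36) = w*(w - 3)*(w^2 - 7*w + 12) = w*(w - 3)^2*(w - 4)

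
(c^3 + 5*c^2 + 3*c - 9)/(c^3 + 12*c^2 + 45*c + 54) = (c - 1)/(c + 6)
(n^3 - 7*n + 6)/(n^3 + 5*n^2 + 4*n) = (n^3 - 7*n + 6)/(n*(n^2 + 5*n + 4))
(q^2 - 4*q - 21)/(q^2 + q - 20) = (q^2 - 4*q - 21)/(q^2 + q - 20)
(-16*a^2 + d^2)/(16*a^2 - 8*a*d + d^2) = (-4*a - d)/(4*a - d)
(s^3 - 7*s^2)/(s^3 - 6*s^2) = (s - 7)/(s - 6)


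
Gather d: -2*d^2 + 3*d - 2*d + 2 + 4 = -2*d^2 + d + 6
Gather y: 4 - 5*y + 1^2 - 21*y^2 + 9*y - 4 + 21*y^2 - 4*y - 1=0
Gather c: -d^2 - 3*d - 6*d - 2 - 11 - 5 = -d^2 - 9*d - 18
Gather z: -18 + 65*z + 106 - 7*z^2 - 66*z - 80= -7*z^2 - z + 8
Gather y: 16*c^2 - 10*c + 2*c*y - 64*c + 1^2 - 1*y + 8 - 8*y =16*c^2 - 74*c + y*(2*c - 9) + 9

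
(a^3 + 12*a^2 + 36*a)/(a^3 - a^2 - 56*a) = (a^2 + 12*a + 36)/(a^2 - a - 56)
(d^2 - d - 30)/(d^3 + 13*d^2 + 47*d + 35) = (d - 6)/(d^2 + 8*d + 7)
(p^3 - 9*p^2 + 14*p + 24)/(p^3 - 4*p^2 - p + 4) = (p - 6)/(p - 1)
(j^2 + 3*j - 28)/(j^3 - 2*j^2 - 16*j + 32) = (j + 7)/(j^2 + 2*j - 8)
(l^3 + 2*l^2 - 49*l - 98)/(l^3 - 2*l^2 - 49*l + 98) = (l + 2)/(l - 2)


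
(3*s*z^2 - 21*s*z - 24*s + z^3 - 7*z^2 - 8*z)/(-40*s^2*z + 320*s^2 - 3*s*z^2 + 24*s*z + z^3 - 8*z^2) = (3*s*z + 3*s + z^2 + z)/(-40*s^2 - 3*s*z + z^2)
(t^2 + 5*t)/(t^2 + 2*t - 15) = t/(t - 3)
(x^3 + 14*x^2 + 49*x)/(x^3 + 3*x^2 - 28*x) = (x + 7)/(x - 4)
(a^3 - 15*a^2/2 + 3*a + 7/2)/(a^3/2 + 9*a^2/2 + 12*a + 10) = (2*a^3 - 15*a^2 + 6*a + 7)/(a^3 + 9*a^2 + 24*a + 20)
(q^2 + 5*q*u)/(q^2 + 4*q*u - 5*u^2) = q/(q - u)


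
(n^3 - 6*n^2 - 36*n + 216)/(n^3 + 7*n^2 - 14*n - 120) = (n^2 - 12*n + 36)/(n^2 + n - 20)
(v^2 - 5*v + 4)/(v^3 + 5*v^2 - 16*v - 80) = (v - 1)/(v^2 + 9*v + 20)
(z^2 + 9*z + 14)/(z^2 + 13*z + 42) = (z + 2)/(z + 6)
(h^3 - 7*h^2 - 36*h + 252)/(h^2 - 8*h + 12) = (h^2 - h - 42)/(h - 2)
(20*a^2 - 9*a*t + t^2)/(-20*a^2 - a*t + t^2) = (-4*a + t)/(4*a + t)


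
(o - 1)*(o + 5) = o^2 + 4*o - 5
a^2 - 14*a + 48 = (a - 8)*(a - 6)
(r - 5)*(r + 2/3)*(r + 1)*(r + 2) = r^4 - 4*r^3/3 - 43*r^2/3 - 56*r/3 - 20/3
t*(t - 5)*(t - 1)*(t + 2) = t^4 - 4*t^3 - 7*t^2 + 10*t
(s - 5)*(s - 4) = s^2 - 9*s + 20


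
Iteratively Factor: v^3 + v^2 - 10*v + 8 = (v - 1)*(v^2 + 2*v - 8) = (v - 1)*(v + 4)*(v - 2)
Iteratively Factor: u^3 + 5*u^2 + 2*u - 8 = (u + 2)*(u^2 + 3*u - 4) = (u - 1)*(u + 2)*(u + 4)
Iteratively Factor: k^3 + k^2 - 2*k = (k + 2)*(k^2 - k) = (k - 1)*(k + 2)*(k)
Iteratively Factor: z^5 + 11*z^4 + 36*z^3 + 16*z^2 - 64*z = (z + 4)*(z^4 + 7*z^3 + 8*z^2 - 16*z) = (z - 1)*(z + 4)*(z^3 + 8*z^2 + 16*z) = z*(z - 1)*(z + 4)*(z^2 + 8*z + 16) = z*(z - 1)*(z + 4)^2*(z + 4)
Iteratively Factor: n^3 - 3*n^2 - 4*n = (n - 4)*(n^2 + n) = n*(n - 4)*(n + 1)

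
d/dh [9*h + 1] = 9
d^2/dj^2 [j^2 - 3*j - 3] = 2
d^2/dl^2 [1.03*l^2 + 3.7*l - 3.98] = 2.06000000000000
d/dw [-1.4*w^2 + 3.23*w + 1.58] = 3.23 - 2.8*w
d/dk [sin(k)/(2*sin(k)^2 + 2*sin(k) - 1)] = (cos(2*k) - 2)*cos(k)/(2*sin(k) - cos(2*k))^2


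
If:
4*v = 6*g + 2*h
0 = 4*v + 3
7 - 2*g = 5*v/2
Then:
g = 71/16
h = -237/16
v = -3/4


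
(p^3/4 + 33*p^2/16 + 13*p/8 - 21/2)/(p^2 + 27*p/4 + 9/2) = (4*p^2 + 9*p - 28)/(4*(4*p + 3))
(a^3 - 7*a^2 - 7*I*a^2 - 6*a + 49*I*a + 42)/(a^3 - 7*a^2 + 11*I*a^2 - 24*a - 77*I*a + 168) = (a^2 - 7*I*a - 6)/(a^2 + 11*I*a - 24)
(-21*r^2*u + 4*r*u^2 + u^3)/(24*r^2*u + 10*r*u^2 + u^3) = (-21*r^2 + 4*r*u + u^2)/(24*r^2 + 10*r*u + u^2)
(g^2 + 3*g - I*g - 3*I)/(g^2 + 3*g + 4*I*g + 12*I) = (g - I)/(g + 4*I)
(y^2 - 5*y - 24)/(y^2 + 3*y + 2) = (y^2 - 5*y - 24)/(y^2 + 3*y + 2)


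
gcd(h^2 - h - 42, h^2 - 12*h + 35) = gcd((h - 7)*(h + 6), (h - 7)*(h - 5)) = h - 7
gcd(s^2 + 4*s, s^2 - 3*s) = s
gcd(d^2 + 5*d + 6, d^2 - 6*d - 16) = d + 2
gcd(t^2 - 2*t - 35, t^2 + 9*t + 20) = t + 5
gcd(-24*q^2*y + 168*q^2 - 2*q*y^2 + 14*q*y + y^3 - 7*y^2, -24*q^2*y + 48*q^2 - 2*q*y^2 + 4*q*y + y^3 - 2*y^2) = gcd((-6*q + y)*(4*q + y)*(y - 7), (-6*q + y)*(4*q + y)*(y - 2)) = -24*q^2 - 2*q*y + y^2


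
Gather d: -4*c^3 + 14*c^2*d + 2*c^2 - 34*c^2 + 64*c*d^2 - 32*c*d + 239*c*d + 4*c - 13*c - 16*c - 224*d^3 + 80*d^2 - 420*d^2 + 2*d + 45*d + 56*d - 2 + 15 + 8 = -4*c^3 - 32*c^2 - 25*c - 224*d^3 + d^2*(64*c - 340) + d*(14*c^2 + 207*c + 103) + 21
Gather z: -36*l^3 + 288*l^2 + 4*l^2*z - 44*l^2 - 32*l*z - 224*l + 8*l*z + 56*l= -36*l^3 + 244*l^2 - 168*l + z*(4*l^2 - 24*l)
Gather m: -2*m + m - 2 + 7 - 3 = 2 - m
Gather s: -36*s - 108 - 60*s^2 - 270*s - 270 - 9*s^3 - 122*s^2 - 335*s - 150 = -9*s^3 - 182*s^2 - 641*s - 528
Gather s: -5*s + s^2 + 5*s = s^2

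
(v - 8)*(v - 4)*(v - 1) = v^3 - 13*v^2 + 44*v - 32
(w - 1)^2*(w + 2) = w^3 - 3*w + 2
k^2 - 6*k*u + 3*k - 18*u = (k + 3)*(k - 6*u)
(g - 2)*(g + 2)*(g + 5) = g^3 + 5*g^2 - 4*g - 20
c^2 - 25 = (c - 5)*(c + 5)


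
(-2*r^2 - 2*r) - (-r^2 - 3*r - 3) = -r^2 + r + 3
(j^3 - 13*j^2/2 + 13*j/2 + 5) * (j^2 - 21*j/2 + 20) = j^5 - 17*j^4 + 379*j^3/4 - 773*j^2/4 + 155*j/2 + 100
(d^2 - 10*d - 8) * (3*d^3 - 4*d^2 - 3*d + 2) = 3*d^5 - 34*d^4 + 13*d^3 + 64*d^2 + 4*d - 16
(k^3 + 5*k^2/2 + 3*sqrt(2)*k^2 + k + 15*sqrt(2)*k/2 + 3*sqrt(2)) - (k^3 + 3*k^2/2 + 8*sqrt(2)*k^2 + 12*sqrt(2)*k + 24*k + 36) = -5*sqrt(2)*k^2 + k^2 - 23*k - 9*sqrt(2)*k/2 - 36 + 3*sqrt(2)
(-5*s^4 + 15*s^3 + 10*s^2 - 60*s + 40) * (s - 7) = -5*s^5 + 50*s^4 - 95*s^3 - 130*s^2 + 460*s - 280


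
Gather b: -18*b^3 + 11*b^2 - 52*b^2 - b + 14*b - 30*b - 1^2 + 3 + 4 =-18*b^3 - 41*b^2 - 17*b + 6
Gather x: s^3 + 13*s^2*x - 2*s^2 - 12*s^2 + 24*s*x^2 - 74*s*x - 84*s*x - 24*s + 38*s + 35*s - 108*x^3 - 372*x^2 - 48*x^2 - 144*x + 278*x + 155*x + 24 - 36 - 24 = s^3 - 14*s^2 + 49*s - 108*x^3 + x^2*(24*s - 420) + x*(13*s^2 - 158*s + 289) - 36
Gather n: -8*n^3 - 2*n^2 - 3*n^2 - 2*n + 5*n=-8*n^3 - 5*n^2 + 3*n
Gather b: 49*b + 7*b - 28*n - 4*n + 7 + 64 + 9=56*b - 32*n + 80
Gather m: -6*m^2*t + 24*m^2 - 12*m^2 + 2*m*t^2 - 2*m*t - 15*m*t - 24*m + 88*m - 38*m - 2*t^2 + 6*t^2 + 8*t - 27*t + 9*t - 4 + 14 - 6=m^2*(12 - 6*t) + m*(2*t^2 - 17*t + 26) + 4*t^2 - 10*t + 4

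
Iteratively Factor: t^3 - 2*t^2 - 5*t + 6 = (t - 1)*(t^2 - t - 6) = (t - 1)*(t + 2)*(t - 3)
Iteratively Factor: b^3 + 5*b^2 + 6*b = (b + 2)*(b^2 + 3*b) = (b + 2)*(b + 3)*(b)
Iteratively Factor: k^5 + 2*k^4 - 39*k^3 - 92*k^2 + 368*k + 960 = (k - 4)*(k^4 + 6*k^3 - 15*k^2 - 152*k - 240) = (k - 4)*(k + 3)*(k^3 + 3*k^2 - 24*k - 80) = (k - 4)*(k + 3)*(k + 4)*(k^2 - k - 20) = (k - 5)*(k - 4)*(k + 3)*(k + 4)*(k + 4)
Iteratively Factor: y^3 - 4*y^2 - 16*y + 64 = (y + 4)*(y^2 - 8*y + 16) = (y - 4)*(y + 4)*(y - 4)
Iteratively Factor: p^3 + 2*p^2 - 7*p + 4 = (p - 1)*(p^2 + 3*p - 4) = (p - 1)^2*(p + 4)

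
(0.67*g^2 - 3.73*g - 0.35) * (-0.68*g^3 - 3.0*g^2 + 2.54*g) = -0.4556*g^5 + 0.5264*g^4 + 13.1298*g^3 - 8.4242*g^2 - 0.889*g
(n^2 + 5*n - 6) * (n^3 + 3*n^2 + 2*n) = n^5 + 8*n^4 + 11*n^3 - 8*n^2 - 12*n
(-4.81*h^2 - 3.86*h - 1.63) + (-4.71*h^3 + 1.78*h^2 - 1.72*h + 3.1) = -4.71*h^3 - 3.03*h^2 - 5.58*h + 1.47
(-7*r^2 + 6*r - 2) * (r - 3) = -7*r^3 + 27*r^2 - 20*r + 6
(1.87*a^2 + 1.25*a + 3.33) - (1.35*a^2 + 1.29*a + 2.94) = 0.52*a^2 - 0.04*a + 0.39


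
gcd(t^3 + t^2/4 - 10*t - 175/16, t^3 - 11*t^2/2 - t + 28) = t - 7/2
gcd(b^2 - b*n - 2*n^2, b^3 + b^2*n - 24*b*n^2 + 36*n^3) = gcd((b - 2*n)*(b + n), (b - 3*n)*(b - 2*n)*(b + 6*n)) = b - 2*n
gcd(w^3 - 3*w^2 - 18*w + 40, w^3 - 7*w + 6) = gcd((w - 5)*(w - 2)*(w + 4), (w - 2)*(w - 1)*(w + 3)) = w - 2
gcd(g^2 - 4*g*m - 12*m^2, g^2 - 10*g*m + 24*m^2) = g - 6*m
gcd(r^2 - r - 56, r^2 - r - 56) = r^2 - r - 56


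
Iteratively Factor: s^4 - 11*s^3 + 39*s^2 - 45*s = (s - 3)*(s^3 - 8*s^2 + 15*s) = (s - 3)^2*(s^2 - 5*s) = s*(s - 3)^2*(s - 5)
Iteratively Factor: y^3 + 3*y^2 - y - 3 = (y + 1)*(y^2 + 2*y - 3) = (y + 1)*(y + 3)*(y - 1)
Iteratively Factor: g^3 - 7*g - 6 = (g + 2)*(g^2 - 2*g - 3) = (g + 1)*(g + 2)*(g - 3)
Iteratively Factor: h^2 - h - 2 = (h + 1)*(h - 2)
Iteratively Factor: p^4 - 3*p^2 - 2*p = (p + 1)*(p^3 - p^2 - 2*p) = p*(p + 1)*(p^2 - p - 2) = p*(p - 2)*(p + 1)*(p + 1)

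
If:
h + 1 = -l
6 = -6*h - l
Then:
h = -1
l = 0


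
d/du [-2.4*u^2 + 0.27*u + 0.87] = 0.27 - 4.8*u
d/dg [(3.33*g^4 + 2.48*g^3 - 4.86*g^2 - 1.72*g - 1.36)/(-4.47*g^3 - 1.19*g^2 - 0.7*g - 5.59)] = (-14.8851*g^6 - 7.9254*g^5 - 31.6684*g^4 - 93.3076*g^3 - 58.472*g^2 + 51.098*g + 8.6628)/(19.9809*g^6 + 10.6386*g^5 + 7.6741*g^4 + 51.6406*g^3 + 13.7942*g^2 + 7.826*g + 31.2481)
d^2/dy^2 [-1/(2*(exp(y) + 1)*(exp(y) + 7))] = 2*(-exp(3*y) - 6*exp(2*y) - 9*exp(y) + 14)*exp(y)/(exp(6*y) + 24*exp(5*y) + 213*exp(4*y) + 848*exp(3*y) + 1491*exp(2*y) + 1176*exp(y) + 343)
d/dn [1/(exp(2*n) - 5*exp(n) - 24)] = (5 - 2*exp(n))*exp(n)/(-exp(2*n) + 5*exp(n) + 24)^2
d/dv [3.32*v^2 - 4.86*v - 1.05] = 6.64*v - 4.86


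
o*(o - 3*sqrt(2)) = o^2 - 3*sqrt(2)*o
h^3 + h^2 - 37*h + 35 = (h - 5)*(h - 1)*(h + 7)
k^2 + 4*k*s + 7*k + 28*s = (k + 7)*(k + 4*s)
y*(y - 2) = y^2 - 2*y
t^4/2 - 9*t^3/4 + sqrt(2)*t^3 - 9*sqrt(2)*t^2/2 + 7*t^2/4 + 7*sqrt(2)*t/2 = t*(t/2 + sqrt(2))*(t - 7/2)*(t - 1)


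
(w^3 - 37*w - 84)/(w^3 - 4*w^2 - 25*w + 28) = (w + 3)/(w - 1)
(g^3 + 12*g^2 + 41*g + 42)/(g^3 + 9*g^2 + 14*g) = (g + 3)/g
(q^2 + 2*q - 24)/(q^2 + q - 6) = (q^2 + 2*q - 24)/(q^2 + q - 6)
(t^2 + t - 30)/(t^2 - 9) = (t^2 + t - 30)/(t^2 - 9)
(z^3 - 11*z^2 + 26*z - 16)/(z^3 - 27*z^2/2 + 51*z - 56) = 2*(z - 1)/(2*z - 7)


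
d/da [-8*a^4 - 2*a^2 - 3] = -32*a^3 - 4*a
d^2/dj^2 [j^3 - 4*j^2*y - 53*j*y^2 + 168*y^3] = 6*j - 8*y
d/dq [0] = 0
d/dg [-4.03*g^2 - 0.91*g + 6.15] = -8.06*g - 0.91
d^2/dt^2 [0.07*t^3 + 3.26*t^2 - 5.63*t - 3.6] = 0.42*t + 6.52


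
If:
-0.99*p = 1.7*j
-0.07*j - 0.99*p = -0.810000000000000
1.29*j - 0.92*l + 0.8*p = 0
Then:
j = -0.50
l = 0.05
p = 0.85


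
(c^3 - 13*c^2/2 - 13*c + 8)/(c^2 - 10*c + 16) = (c^2 + 3*c/2 - 1)/(c - 2)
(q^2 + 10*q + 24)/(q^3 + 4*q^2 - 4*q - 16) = (q + 6)/(q^2 - 4)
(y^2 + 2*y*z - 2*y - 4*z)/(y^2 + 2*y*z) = (y - 2)/y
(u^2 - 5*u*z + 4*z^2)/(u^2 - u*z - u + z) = (u - 4*z)/(u - 1)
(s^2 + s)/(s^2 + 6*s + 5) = s/(s + 5)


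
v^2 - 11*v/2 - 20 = (v - 8)*(v + 5/2)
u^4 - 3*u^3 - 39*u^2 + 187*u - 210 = (u - 5)*(u - 3)*(u - 2)*(u + 7)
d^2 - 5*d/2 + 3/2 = (d - 3/2)*(d - 1)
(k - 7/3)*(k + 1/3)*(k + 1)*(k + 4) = k^4 + 3*k^3 - 61*k^2/9 - 107*k/9 - 28/9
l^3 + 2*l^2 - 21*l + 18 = (l - 3)*(l - 1)*(l + 6)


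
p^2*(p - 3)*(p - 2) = p^4 - 5*p^3 + 6*p^2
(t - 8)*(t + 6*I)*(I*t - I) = I*t^3 - 6*t^2 - 9*I*t^2 + 54*t + 8*I*t - 48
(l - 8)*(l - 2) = l^2 - 10*l + 16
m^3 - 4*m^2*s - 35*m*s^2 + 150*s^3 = (m - 5*s)^2*(m + 6*s)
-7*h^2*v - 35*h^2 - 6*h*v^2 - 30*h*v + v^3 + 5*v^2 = (-7*h + v)*(h + v)*(v + 5)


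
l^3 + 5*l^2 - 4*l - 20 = (l - 2)*(l + 2)*(l + 5)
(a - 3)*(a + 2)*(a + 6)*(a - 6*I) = a^4 + 5*a^3 - 6*I*a^3 - 12*a^2 - 30*I*a^2 - 36*a + 72*I*a + 216*I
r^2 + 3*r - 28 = (r - 4)*(r + 7)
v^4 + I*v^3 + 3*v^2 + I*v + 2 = (v - I)^2*(v + I)*(v + 2*I)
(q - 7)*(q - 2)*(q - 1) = q^3 - 10*q^2 + 23*q - 14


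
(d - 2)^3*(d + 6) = d^4 - 24*d^2 + 64*d - 48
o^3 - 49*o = o*(o - 7)*(o + 7)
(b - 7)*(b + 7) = b^2 - 49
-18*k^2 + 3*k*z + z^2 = (-3*k + z)*(6*k + z)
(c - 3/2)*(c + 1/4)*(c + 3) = c^3 + 7*c^2/4 - 33*c/8 - 9/8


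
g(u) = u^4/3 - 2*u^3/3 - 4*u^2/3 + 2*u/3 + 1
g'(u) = 4*u^3/3 - 2*u^2 - 8*u/3 + 2/3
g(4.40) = 46.27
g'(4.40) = 63.79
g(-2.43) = 12.70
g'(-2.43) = -23.80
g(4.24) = 36.77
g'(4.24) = 55.04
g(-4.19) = 126.58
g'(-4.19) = -121.35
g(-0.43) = 0.53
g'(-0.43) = 1.34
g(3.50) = 8.44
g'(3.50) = 24.00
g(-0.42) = 0.54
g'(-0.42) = 1.34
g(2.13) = -3.21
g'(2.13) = -1.20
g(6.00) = 245.00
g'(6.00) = 200.67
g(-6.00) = 525.00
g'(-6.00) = -343.33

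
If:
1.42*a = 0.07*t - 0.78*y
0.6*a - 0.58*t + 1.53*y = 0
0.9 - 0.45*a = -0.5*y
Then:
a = 0.57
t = -2.81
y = -1.29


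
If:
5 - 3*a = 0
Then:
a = 5/3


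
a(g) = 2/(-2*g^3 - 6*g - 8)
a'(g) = 2*(6*g^2 + 6)/(-2*g^3 - 6*g - 8)^2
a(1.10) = -0.12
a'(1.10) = 0.09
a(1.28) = -0.10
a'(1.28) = 0.08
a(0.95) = -0.13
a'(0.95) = 0.10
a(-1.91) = 0.11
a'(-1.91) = 0.18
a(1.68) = -0.07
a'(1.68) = 0.06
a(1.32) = -0.10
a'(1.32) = 0.08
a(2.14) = -0.05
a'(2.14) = 0.04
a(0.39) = -0.19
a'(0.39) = 0.13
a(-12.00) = 0.00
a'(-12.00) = 0.00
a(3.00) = -0.02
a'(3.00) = 0.02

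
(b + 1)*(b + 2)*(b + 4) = b^3 + 7*b^2 + 14*b + 8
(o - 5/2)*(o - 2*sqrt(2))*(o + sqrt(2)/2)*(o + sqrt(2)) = o^4 - 5*o^3/2 - sqrt(2)*o^3/2 - 5*o^2 + 5*sqrt(2)*o^2/4 - 2*sqrt(2)*o + 25*o/2 + 5*sqrt(2)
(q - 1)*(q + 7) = q^2 + 6*q - 7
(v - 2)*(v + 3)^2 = v^3 + 4*v^2 - 3*v - 18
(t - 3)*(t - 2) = t^2 - 5*t + 6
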